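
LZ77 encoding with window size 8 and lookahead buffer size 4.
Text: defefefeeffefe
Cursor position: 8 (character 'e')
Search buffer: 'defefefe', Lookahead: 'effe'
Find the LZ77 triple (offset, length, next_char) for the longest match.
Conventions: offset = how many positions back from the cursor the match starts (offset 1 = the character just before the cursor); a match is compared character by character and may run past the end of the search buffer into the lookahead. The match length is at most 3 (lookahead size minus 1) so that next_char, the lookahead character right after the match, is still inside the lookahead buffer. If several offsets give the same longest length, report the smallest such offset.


Try each offset into the search buffer:
  offset=1 (pos 7, char 'e'): match length 1
  offset=2 (pos 6, char 'f'): match length 0
  offset=3 (pos 5, char 'e'): match length 2
  offset=4 (pos 4, char 'f'): match length 0
  offset=5 (pos 3, char 'e'): match length 2
  offset=6 (pos 2, char 'f'): match length 0
  offset=7 (pos 1, char 'e'): match length 2
  offset=8 (pos 0, char 'd'): match length 0
Longest match has length 2, found at offsets 3, 5, 7; take the smallest, offset 3.
next_char = character at position 8 + 2 = 10 -> 'f'

Best match: offset=3, length=2 (matching 'ef' starting at position 5)
LZ77 triple: (3, 2, 'f')


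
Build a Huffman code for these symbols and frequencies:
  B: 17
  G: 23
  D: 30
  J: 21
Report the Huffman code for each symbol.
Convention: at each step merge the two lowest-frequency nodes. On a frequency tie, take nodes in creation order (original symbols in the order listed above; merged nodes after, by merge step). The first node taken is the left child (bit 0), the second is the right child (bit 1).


Huffman tree construction:
Step 1: Merge B(17) + J(21) = 38
Step 2: Merge G(23) + D(30) = 53
Step 3: Merge (B+J)(38) + (G+D)(53) = 91
Read each symbol's code off the tree from the root (left child = 0, right child = 1).

Codes:
  B: 00 (length 2)
  G: 10 (length 2)
  D: 11 (length 2)
  J: 01 (length 2)
Average code length: 182/91 = 2.0000 bits/symbol


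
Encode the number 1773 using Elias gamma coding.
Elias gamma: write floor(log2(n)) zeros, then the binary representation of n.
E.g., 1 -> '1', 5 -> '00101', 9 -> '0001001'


num_bits = floor(log2(1773)) + 1 = 11
leading_zeros = num_bits - 1 = 10
binary(1773) = 11011101101

Elias gamma(1773) = '0000000000' + '11011101101' = 000000000011011101101 (21 bits)


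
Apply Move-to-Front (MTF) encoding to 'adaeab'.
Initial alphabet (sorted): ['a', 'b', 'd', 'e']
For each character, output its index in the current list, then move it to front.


MTF encoding:
'a': index 0 in ['a', 'b', 'd', 'e'] -> ['a', 'b', 'd', 'e']
'd': index 2 in ['a', 'b', 'd', 'e'] -> ['d', 'a', 'b', 'e']
'a': index 1 in ['d', 'a', 'b', 'e'] -> ['a', 'd', 'b', 'e']
'e': index 3 in ['a', 'd', 'b', 'e'] -> ['e', 'a', 'd', 'b']
'a': index 1 in ['e', 'a', 'd', 'b'] -> ['a', 'e', 'd', 'b']
'b': index 3 in ['a', 'e', 'd', 'b'] -> ['b', 'a', 'e', 'd']


Output: [0, 2, 1, 3, 1, 3]


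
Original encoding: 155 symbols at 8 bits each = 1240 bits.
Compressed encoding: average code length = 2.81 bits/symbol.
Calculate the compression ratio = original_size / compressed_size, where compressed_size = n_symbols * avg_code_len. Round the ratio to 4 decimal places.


original_size = n_symbols * orig_bits = 155 * 8 = 1240 bits
compressed_size = n_symbols * avg_code_len = 155 * 2.81 = 435.55 bits
ratio = original_size / compressed_size = 1240 / 435.55 = 2.847

Compression ratio = 2.847


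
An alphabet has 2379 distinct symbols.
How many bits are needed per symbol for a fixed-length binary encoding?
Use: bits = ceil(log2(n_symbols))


log2(2379) = 11.2161
Bracket: 2^11 = 2048 < 2379 <= 2^12 = 4096
So ceil(log2(2379)) = 12

bits = ceil(log2(2379)) = ceil(11.2161) = 12 bits


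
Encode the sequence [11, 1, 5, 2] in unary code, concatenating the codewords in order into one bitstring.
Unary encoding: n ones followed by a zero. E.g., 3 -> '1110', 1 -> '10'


Encode each number as n ones followed by a terminating 0:
  11 -> 111111111110 (12 bits)
  1 -> 10 (2 bits)
  5 -> 111110 (6 bits)
  2 -> 110 (3 bits)
Total length = 12 + 2 + 6 + 3 = 23 bits.

Unary([11, 1, 5, 2]) = 11111111111010111110110 (23 bits)


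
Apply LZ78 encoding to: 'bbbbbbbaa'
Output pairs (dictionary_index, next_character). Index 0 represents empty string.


LZ78 encoding steps:
Dictionary: {0: ''}
Step 1: w='' (idx 0), next='b' -> output (0, 'b'), add 'b' as idx 1
Step 2: w='b' (idx 1), next='b' -> output (1, 'b'), add 'bb' as idx 2
Step 3: w='bb' (idx 2), next='b' -> output (2, 'b'), add 'bbb' as idx 3
Step 4: w='b' (idx 1), next='a' -> output (1, 'a'), add 'ba' as idx 4
Step 5: w='' (idx 0), next='a' -> output (0, 'a'), add 'a' as idx 5


Encoded: [(0, 'b'), (1, 'b'), (2, 'b'), (1, 'a'), (0, 'a')]


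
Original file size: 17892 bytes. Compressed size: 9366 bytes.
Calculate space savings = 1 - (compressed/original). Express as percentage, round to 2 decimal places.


ratio = compressed/original = 9366/17892 = 0.523474
savings = 1 - ratio = 1 - 0.523474 = 0.476526
as a percentage: 0.476526 * 100 = 47.65%

Space savings = 1 - 9366/17892 = 47.65%


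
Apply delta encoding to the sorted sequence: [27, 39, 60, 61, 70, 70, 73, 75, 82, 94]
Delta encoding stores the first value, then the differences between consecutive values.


First value: 27
Deltas:
  39 - 27 = 12
  60 - 39 = 21
  61 - 60 = 1
  70 - 61 = 9
  70 - 70 = 0
  73 - 70 = 3
  75 - 73 = 2
  82 - 75 = 7
  94 - 82 = 12


Delta encoded: [27, 12, 21, 1, 9, 0, 3, 2, 7, 12]


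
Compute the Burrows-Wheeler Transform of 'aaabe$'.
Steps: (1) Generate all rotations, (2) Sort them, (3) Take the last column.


Rotations (sorted):
  0: $aaabe -> last char: e
  1: aaabe$ -> last char: $
  2: aabe$a -> last char: a
  3: abe$aa -> last char: a
  4: be$aaa -> last char: a
  5: e$aaab -> last char: b


BWT = e$aaab


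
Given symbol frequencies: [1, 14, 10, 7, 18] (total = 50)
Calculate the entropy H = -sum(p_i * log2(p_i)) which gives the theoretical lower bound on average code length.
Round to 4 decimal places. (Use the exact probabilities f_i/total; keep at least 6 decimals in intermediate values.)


Per-symbol terms -p_i * log2(p_i) with p_i = f_i/50:
  p = 1/50 = 0.020000: log2(p) = -5.643856, -p*log2(p) = 0.112877
  p = 14/50 = 0.280000: log2(p) = -1.836501, -p*log2(p) = 0.514220
  p = 10/50 = 0.200000: log2(p) = -2.321928, -p*log2(p) = 0.464386
  p = 7/50 = 0.140000: log2(p) = -2.836501, -p*log2(p) = 0.397110
  p = 18/50 = 0.360000: log2(p) = -1.473931, -p*log2(p) = 0.530615
H = 0.112877 + 0.514220 + 0.464386 + 0.397110 + 0.530615 = 2.019208

H = 2.0192 bits/symbol


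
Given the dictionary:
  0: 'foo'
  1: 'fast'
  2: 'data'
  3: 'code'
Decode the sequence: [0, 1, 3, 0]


Look up each index in the dictionary:
  0 -> 'foo'
  1 -> 'fast'
  3 -> 'code'
  0 -> 'foo'

Decoded: "foo fast code foo"


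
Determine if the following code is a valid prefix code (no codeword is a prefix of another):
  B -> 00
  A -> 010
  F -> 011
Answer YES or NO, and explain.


Checking each pair (does one codeword prefix another?):
  B='00' vs A='010': no prefix
  B='00' vs F='011': no prefix
  A='010' vs B='00': no prefix
  A='010' vs F='011': no prefix
  F='011' vs B='00': no prefix
  F='011' vs A='010': no prefix
No violation found over all pairs.

YES -- this is a valid prefix code. No codeword is a prefix of any other codeword.


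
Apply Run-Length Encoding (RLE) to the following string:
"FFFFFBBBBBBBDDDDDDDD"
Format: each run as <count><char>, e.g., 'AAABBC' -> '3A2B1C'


Scanning runs left to right:
  i=0: run of 'F' x 5 -> '5F'
  i=5: run of 'B' x 7 -> '7B'
  i=12: run of 'D' x 8 -> '8D'

RLE = 5F7B8D


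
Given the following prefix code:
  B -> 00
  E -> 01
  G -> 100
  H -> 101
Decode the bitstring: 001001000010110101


Decoding step by step:
Bits 00 -> B
Bits 100 -> G
Bits 100 -> G
Bits 00 -> B
Bits 101 -> H
Bits 101 -> H
Bits 01 -> E


Decoded message: BGGBHHE


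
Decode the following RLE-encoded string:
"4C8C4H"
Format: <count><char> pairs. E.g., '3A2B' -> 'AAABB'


Expanding each <count><char> pair:
  4C -> 'CCCC'
  8C -> 'CCCCCCCC'
  4H -> 'HHHH'

Decoded = CCCCCCCCCCCCHHHH


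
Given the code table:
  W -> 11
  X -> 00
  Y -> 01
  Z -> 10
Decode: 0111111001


Decoding:
01 -> Y
11 -> W
11 -> W
10 -> Z
01 -> Y


Result: YWWZY


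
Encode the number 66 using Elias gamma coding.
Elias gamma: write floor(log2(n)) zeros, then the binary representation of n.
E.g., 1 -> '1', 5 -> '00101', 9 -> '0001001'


num_bits = floor(log2(66)) + 1 = 7
leading_zeros = num_bits - 1 = 6
binary(66) = 1000010

Elias gamma(66) = '000000' + '1000010' = 0000001000010 (13 bits)


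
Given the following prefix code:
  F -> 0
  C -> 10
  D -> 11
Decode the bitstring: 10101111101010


Decoding step by step:
Bits 10 -> C
Bits 10 -> C
Bits 11 -> D
Bits 11 -> D
Bits 10 -> C
Bits 10 -> C
Bits 10 -> C


Decoded message: CCDDCCC


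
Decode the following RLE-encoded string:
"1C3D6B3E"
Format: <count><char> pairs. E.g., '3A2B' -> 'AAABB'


Expanding each <count><char> pair:
  1C -> 'C'
  3D -> 'DDD'
  6B -> 'BBBBBB'
  3E -> 'EEE'

Decoded = CDDDBBBBBBEEE


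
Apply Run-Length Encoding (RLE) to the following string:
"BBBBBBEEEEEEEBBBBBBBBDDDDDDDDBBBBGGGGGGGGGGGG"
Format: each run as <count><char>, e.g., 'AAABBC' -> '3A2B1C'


Scanning runs left to right:
  i=0: run of 'B' x 6 -> '6B'
  i=6: run of 'E' x 7 -> '7E'
  i=13: run of 'B' x 8 -> '8B'
  i=21: run of 'D' x 8 -> '8D'
  i=29: run of 'B' x 4 -> '4B'
  i=33: run of 'G' x 12 -> '12G'

RLE = 6B7E8B8D4B12G


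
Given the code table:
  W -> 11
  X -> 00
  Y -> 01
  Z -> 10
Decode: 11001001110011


Decoding:
11 -> W
00 -> X
10 -> Z
01 -> Y
11 -> W
00 -> X
11 -> W


Result: WXZYWXW


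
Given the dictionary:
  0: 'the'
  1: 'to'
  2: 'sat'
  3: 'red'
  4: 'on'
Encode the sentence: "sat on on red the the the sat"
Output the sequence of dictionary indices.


Look up each word in the dictionary:
  'sat' -> 2
  'on' -> 4
  'on' -> 4
  'red' -> 3
  'the' -> 0
  'the' -> 0
  'the' -> 0
  'sat' -> 2

Encoded: [2, 4, 4, 3, 0, 0, 0, 2]


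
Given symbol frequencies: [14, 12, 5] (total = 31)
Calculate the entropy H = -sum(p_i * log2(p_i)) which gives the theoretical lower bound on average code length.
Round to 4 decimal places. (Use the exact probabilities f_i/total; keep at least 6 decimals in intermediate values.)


Per-symbol terms -p_i * log2(p_i) with p_i = f_i/31:
  p = 14/31 = 0.451613: log2(p) = -1.146841, -p*log2(p) = 0.517928
  p = 12/31 = 0.387097: log2(p) = -1.369234, -p*log2(p) = 0.530026
  p = 5/31 = 0.161290: log2(p) = -2.632268, -p*log2(p) = 0.424559
H = 0.517928 + 0.530026 + 0.424559 = 1.472513

H = 1.4725 bits/symbol


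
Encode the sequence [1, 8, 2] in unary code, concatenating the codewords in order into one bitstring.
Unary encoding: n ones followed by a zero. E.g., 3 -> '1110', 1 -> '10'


Encode each number as n ones followed by a terminating 0:
  1 -> 10 (2 bits)
  8 -> 111111110 (9 bits)
  2 -> 110 (3 bits)
Total length = 2 + 9 + 3 = 14 bits.

Unary([1, 8, 2]) = 10111111110110 (14 bits)


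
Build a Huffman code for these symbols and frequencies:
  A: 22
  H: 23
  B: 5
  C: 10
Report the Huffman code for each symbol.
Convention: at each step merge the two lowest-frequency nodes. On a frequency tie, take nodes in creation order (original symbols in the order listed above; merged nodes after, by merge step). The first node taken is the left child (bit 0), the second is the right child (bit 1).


Huffman tree construction:
Step 1: Merge B(5) + C(10) = 15
Step 2: Merge (B+C)(15) + A(22) = 37
Step 3: Merge H(23) + ((B+C)+A)(37) = 60
Read each symbol's code off the tree from the root (left child = 0, right child = 1).

Codes:
  A: 11 (length 2)
  H: 0 (length 1)
  B: 100 (length 3)
  C: 101 (length 3)
Average code length: 112/60 = 1.8667 bits/symbol


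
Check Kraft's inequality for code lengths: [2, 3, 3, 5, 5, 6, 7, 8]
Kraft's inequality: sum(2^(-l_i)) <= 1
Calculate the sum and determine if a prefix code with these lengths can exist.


Sum = 2^(-2) + 2^(-3) + 2^(-3) + 2^(-5) + 2^(-5) + 2^(-6) + 2^(-7) + 2^(-8)
    = 0.25 + 0.125 + 0.125 + 0.03125 + 0.03125 + 0.015625 + 0.0078125 + 0.00390625
    = 151/256 = 0.58984375
Since 0.58984375 <= 1, Kraft's inequality IS satisfied.
A prefix code with these lengths CAN exist.

Kraft sum = 0.58984375. Satisfied.


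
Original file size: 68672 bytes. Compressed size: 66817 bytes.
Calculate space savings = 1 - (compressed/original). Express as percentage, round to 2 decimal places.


ratio = compressed/original = 66817/68672 = 0.972988
savings = 1 - ratio = 1 - 0.972988 = 0.027012
as a percentage: 0.027012 * 100 = 2.7%

Space savings = 1 - 66817/68672 = 2.7%


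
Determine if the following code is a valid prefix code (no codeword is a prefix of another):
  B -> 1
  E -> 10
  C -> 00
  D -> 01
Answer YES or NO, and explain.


Checking each pair (does one codeword prefix another?):
  B='1' vs E='10': prefix -- VIOLATION

NO -- this is NOT a valid prefix code. B (1) is a prefix of E (10).


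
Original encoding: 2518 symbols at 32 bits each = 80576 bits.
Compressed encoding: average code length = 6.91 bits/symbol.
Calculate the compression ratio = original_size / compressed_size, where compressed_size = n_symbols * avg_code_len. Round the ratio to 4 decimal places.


original_size = n_symbols * orig_bits = 2518 * 32 = 80576 bits
compressed_size = n_symbols * avg_code_len = 2518 * 6.91 = 17399.38 bits
ratio = original_size / compressed_size = 80576 / 17399.38 = 4.631

Compression ratio = 4.631


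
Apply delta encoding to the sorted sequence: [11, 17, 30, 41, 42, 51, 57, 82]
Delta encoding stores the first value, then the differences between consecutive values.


First value: 11
Deltas:
  17 - 11 = 6
  30 - 17 = 13
  41 - 30 = 11
  42 - 41 = 1
  51 - 42 = 9
  57 - 51 = 6
  82 - 57 = 25


Delta encoded: [11, 6, 13, 11, 1, 9, 6, 25]


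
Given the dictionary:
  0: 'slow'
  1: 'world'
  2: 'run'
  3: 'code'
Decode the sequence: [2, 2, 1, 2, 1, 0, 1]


Look up each index in the dictionary:
  2 -> 'run'
  2 -> 'run'
  1 -> 'world'
  2 -> 'run'
  1 -> 'world'
  0 -> 'slow'
  1 -> 'world'

Decoded: "run run world run world slow world"


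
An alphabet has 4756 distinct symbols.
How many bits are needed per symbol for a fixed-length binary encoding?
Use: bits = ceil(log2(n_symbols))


log2(4756) = 12.2155
Bracket: 2^12 = 4096 < 4756 <= 2^13 = 8192
So ceil(log2(4756)) = 13

bits = ceil(log2(4756)) = ceil(12.2155) = 13 bits


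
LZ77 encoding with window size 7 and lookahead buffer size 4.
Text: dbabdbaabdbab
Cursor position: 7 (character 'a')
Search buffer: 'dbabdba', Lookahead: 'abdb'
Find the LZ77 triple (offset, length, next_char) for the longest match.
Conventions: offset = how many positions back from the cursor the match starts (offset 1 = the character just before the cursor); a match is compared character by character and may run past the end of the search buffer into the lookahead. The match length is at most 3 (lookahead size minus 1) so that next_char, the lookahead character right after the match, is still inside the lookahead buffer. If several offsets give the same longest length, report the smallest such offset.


Try each offset into the search buffer:
  offset=1 (pos 6, char 'a'): match length 1
  offset=2 (pos 5, char 'b'): match length 0
  offset=3 (pos 4, char 'd'): match length 0
  offset=4 (pos 3, char 'b'): match length 0
  offset=5 (pos 2, char 'a'): match length 3
  offset=6 (pos 1, char 'b'): match length 0
  offset=7 (pos 0, char 'd'): match length 0
Longest match has length 3 at offset 5.
next_char = character at position 7 + 3 = 10 -> 'b'

Best match: offset=5, length=3 (matching 'abd' starting at position 2)
LZ77 triple: (5, 3, 'b')


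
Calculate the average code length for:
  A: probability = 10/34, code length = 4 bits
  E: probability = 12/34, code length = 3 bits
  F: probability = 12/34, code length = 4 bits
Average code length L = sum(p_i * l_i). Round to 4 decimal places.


Weighted contributions p_i * l_i:
  A: (10/34) * 4 = 40/34
  E: (12/34) * 3 = 36/34
  F: (12/34) * 4 = 48/34
Sum = (40 + 36 + 48)/34 = 124/34

L = 124/34 = 3.6471 bits/symbol


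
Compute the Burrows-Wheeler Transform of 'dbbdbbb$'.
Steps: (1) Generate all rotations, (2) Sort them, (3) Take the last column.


Rotations (sorted):
  0: $dbbdbbb -> last char: b
  1: b$dbbdbb -> last char: b
  2: bb$dbbdb -> last char: b
  3: bbb$dbbd -> last char: d
  4: bbdbbb$d -> last char: d
  5: bdbbb$db -> last char: b
  6: dbbb$dbb -> last char: b
  7: dbbdbbb$ -> last char: $


BWT = bbbddbb$


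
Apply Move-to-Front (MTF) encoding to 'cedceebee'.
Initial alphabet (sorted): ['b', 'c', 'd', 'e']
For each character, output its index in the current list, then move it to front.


MTF encoding:
'c': index 1 in ['b', 'c', 'd', 'e'] -> ['c', 'b', 'd', 'e']
'e': index 3 in ['c', 'b', 'd', 'e'] -> ['e', 'c', 'b', 'd']
'd': index 3 in ['e', 'c', 'b', 'd'] -> ['d', 'e', 'c', 'b']
'c': index 2 in ['d', 'e', 'c', 'b'] -> ['c', 'd', 'e', 'b']
'e': index 2 in ['c', 'd', 'e', 'b'] -> ['e', 'c', 'd', 'b']
'e': index 0 in ['e', 'c', 'd', 'b'] -> ['e', 'c', 'd', 'b']
'b': index 3 in ['e', 'c', 'd', 'b'] -> ['b', 'e', 'c', 'd']
'e': index 1 in ['b', 'e', 'c', 'd'] -> ['e', 'b', 'c', 'd']
'e': index 0 in ['e', 'b', 'c', 'd'] -> ['e', 'b', 'c', 'd']


Output: [1, 3, 3, 2, 2, 0, 3, 1, 0]


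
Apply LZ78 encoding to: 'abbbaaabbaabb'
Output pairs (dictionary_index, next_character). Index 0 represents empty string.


LZ78 encoding steps:
Dictionary: {0: ''}
Step 1: w='' (idx 0), next='a' -> output (0, 'a'), add 'a' as idx 1
Step 2: w='' (idx 0), next='b' -> output (0, 'b'), add 'b' as idx 2
Step 3: w='b' (idx 2), next='b' -> output (2, 'b'), add 'bb' as idx 3
Step 4: w='a' (idx 1), next='a' -> output (1, 'a'), add 'aa' as idx 4
Step 5: w='a' (idx 1), next='b' -> output (1, 'b'), add 'ab' as idx 5
Step 6: w='b' (idx 2), next='a' -> output (2, 'a'), add 'ba' as idx 6
Step 7: w='ab' (idx 5), next='b' -> output (5, 'b'), add 'abb' as idx 7


Encoded: [(0, 'a'), (0, 'b'), (2, 'b'), (1, 'a'), (1, 'b'), (2, 'a'), (5, 'b')]


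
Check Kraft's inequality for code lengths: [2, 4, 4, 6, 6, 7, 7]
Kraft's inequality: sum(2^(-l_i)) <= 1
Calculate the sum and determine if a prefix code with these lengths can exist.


Sum = 2^(-2) + 2^(-4) + 2^(-4) + 2^(-6) + 2^(-6) + 2^(-7) + 2^(-7)
    = 0.25 + 0.0625 + 0.0625 + 0.015625 + 0.015625 + 0.0078125 + 0.0078125
    = 54/128 = 0.421875
Since 0.421875 <= 1, Kraft's inequality IS satisfied.
A prefix code with these lengths CAN exist.

Kraft sum = 0.421875. Satisfied.


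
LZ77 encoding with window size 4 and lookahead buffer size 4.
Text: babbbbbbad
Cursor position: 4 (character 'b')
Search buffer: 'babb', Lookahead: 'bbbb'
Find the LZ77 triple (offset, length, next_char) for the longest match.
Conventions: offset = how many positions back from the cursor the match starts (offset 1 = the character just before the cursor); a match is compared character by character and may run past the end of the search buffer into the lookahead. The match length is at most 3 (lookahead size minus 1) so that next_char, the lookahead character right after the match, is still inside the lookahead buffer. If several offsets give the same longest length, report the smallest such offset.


Try each offset into the search buffer:
  offset=1 (pos 3, char 'b'): match length 3
  offset=2 (pos 2, char 'b'): match length 3
  offset=3 (pos 1, char 'a'): match length 0
  offset=4 (pos 0, char 'b'): match length 1
Longest match has length 3, found at offsets 1, 2; take the smallest, offset 1.
next_char = character at position 4 + 3 = 7 -> 'b'

Best match: offset=1, length=3 (matching 'bbb' starting at position 3)
LZ77 triple: (1, 3, 'b')


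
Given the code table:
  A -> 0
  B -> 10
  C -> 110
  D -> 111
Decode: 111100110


Decoding:
111 -> D
10 -> B
0 -> A
110 -> C


Result: DBAC


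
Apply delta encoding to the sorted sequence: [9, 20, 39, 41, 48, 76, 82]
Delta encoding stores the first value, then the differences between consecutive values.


First value: 9
Deltas:
  20 - 9 = 11
  39 - 20 = 19
  41 - 39 = 2
  48 - 41 = 7
  76 - 48 = 28
  82 - 76 = 6


Delta encoded: [9, 11, 19, 2, 7, 28, 6]


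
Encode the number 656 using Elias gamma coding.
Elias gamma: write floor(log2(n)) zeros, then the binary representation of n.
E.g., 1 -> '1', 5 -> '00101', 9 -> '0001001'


num_bits = floor(log2(656)) + 1 = 10
leading_zeros = num_bits - 1 = 9
binary(656) = 1010010000

Elias gamma(656) = '000000000' + '1010010000' = 0000000001010010000 (19 bits)


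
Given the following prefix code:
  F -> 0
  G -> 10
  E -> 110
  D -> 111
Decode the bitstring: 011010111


Decoding step by step:
Bits 0 -> F
Bits 110 -> E
Bits 10 -> G
Bits 111 -> D


Decoded message: FEGD


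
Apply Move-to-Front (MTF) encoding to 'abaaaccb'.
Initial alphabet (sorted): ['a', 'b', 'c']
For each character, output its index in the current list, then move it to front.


MTF encoding:
'a': index 0 in ['a', 'b', 'c'] -> ['a', 'b', 'c']
'b': index 1 in ['a', 'b', 'c'] -> ['b', 'a', 'c']
'a': index 1 in ['b', 'a', 'c'] -> ['a', 'b', 'c']
'a': index 0 in ['a', 'b', 'c'] -> ['a', 'b', 'c']
'a': index 0 in ['a', 'b', 'c'] -> ['a', 'b', 'c']
'c': index 2 in ['a', 'b', 'c'] -> ['c', 'a', 'b']
'c': index 0 in ['c', 'a', 'b'] -> ['c', 'a', 'b']
'b': index 2 in ['c', 'a', 'b'] -> ['b', 'c', 'a']


Output: [0, 1, 1, 0, 0, 2, 0, 2]


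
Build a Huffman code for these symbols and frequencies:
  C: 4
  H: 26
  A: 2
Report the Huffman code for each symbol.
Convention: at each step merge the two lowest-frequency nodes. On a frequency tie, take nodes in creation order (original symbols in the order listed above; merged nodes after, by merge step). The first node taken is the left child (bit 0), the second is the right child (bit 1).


Huffman tree construction:
Step 1: Merge A(2) + C(4) = 6
Step 2: Merge (A+C)(6) + H(26) = 32
Read each symbol's code off the tree from the root (left child = 0, right child = 1).

Codes:
  C: 01 (length 2)
  H: 1 (length 1)
  A: 00 (length 2)
Average code length: 38/32 = 1.1875 bits/symbol


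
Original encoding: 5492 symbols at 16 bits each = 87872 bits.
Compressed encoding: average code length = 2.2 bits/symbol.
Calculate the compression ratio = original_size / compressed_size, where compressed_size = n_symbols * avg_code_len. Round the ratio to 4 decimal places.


original_size = n_symbols * orig_bits = 5492 * 16 = 87872 bits
compressed_size = n_symbols * avg_code_len = 5492 * 2.2 = 12082.4 bits
ratio = original_size / compressed_size = 87872 / 12082.4 = 7.2727

Compression ratio = 7.2727


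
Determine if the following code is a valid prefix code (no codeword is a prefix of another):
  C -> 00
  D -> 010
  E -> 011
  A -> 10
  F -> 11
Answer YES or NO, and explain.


Checking each pair (does one codeword prefix another?):
  C='00' vs D='010': no prefix
  C='00' vs E='011': no prefix
  C='00' vs A='10': no prefix
  C='00' vs F='11': no prefix
  D='010' vs C='00': no prefix
  D='010' vs E='011': no prefix
  D='010' vs A='10': no prefix
  D='010' vs F='11': no prefix
  E='011' vs C='00': no prefix
  E='011' vs D='010': no prefix
  E='011' vs A='10': no prefix
  E='011' vs F='11': no prefix
  A='10' vs C='00': no prefix
  A='10' vs D='010': no prefix
  A='10' vs E='011': no prefix
  A='10' vs F='11': no prefix
  F='11' vs C='00': no prefix
  F='11' vs D='010': no prefix
  F='11' vs E='011': no prefix
  F='11' vs A='10': no prefix
No violation found over all pairs.

YES -- this is a valid prefix code. No codeword is a prefix of any other codeword.


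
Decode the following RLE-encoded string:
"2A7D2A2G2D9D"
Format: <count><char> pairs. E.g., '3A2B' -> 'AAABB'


Expanding each <count><char> pair:
  2A -> 'AA'
  7D -> 'DDDDDDD'
  2A -> 'AA'
  2G -> 'GG'
  2D -> 'DD'
  9D -> 'DDDDDDDDD'

Decoded = AADDDDDDDAAGGDDDDDDDDDDD


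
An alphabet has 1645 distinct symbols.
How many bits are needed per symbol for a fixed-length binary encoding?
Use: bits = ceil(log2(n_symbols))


log2(1645) = 10.6839
Bracket: 2^10 = 1024 < 1645 <= 2^11 = 2048
So ceil(log2(1645)) = 11

bits = ceil(log2(1645)) = ceil(10.6839) = 11 bits


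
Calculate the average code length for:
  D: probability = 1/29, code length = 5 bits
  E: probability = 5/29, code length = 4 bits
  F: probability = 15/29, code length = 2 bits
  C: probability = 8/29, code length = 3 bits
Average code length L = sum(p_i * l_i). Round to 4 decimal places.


Weighted contributions p_i * l_i:
  D: (1/29) * 5 = 5/29
  E: (5/29) * 4 = 20/29
  F: (15/29) * 2 = 30/29
  C: (8/29) * 3 = 24/29
Sum = (5 + 20 + 30 + 24)/29 = 79/29

L = 79/29 = 2.7241 bits/symbol


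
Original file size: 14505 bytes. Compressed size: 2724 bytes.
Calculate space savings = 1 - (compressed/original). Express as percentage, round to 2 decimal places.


ratio = compressed/original = 2724/14505 = 0.187797
savings = 1 - ratio = 1 - 0.187797 = 0.812203
as a percentage: 0.812203 * 100 = 81.22%

Space savings = 1 - 2724/14505 = 81.22%


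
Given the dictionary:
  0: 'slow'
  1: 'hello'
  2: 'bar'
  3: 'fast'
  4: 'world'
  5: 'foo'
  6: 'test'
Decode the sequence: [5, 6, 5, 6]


Look up each index in the dictionary:
  5 -> 'foo'
  6 -> 'test'
  5 -> 'foo'
  6 -> 'test'

Decoded: "foo test foo test"


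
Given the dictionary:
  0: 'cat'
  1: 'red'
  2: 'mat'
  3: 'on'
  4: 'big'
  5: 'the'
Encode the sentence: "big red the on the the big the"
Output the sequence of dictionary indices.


Look up each word in the dictionary:
  'big' -> 4
  'red' -> 1
  'the' -> 5
  'on' -> 3
  'the' -> 5
  'the' -> 5
  'big' -> 4
  'the' -> 5

Encoded: [4, 1, 5, 3, 5, 5, 4, 5]


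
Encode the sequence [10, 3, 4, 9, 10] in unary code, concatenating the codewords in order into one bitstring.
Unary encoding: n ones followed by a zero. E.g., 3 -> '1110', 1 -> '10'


Encode each number as n ones followed by a terminating 0:
  10 -> 11111111110 (11 bits)
  3 -> 1110 (4 bits)
  4 -> 11110 (5 bits)
  9 -> 1111111110 (10 bits)
  10 -> 11111111110 (11 bits)
Total length = 11 + 4 + 5 + 10 + 11 = 41 bits.

Unary([10, 3, 4, 9, 10]) = 11111111110111011110111111111011111111110 (41 bits)


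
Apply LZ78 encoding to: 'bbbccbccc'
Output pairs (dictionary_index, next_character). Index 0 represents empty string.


LZ78 encoding steps:
Dictionary: {0: ''}
Step 1: w='' (idx 0), next='b' -> output (0, 'b'), add 'b' as idx 1
Step 2: w='b' (idx 1), next='b' -> output (1, 'b'), add 'bb' as idx 2
Step 3: w='' (idx 0), next='c' -> output (0, 'c'), add 'c' as idx 3
Step 4: w='c' (idx 3), next='b' -> output (3, 'b'), add 'cb' as idx 4
Step 5: w='c' (idx 3), next='c' -> output (3, 'c'), add 'cc' as idx 5
Step 6: w='c' (idx 3), end of input -> output (3, '')


Encoded: [(0, 'b'), (1, 'b'), (0, 'c'), (3, 'b'), (3, 'c'), (3, '')]


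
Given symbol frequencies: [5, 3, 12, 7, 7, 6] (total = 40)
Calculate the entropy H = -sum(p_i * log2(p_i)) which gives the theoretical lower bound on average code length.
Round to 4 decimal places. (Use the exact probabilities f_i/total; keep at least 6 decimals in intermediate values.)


Per-symbol terms -p_i * log2(p_i) with p_i = f_i/40:
  p = 5/40 = 0.125000: log2(p) = -3.000000, -p*log2(p) = 0.375000
  p = 3/40 = 0.075000: log2(p) = -3.736966, -p*log2(p) = 0.280272
  p = 12/40 = 0.300000: log2(p) = -1.736966, -p*log2(p) = 0.521090
  p = 7/40 = 0.175000: log2(p) = -2.514573, -p*log2(p) = 0.440050
  p = 7/40 = 0.175000: log2(p) = -2.514573, -p*log2(p) = 0.440050
  p = 6/40 = 0.150000: log2(p) = -2.736966, -p*log2(p) = 0.410545
H = 0.375000 + 0.280272 + 0.521090 + 0.440050 + 0.440050 + 0.410545 = 2.467007

H = 2.467 bits/symbol


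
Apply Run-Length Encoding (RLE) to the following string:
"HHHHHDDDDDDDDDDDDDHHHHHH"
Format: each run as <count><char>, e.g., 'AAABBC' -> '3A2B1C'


Scanning runs left to right:
  i=0: run of 'H' x 5 -> '5H'
  i=5: run of 'D' x 13 -> '13D'
  i=18: run of 'H' x 6 -> '6H'

RLE = 5H13D6H


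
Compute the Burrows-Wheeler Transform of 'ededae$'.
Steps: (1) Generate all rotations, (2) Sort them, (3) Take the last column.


Rotations (sorted):
  0: $ededae -> last char: e
  1: ae$eded -> last char: d
  2: dae$ede -> last char: e
  3: dedae$e -> last char: e
  4: e$ededa -> last char: a
  5: edae$ed -> last char: d
  6: ededae$ -> last char: $


BWT = edeead$


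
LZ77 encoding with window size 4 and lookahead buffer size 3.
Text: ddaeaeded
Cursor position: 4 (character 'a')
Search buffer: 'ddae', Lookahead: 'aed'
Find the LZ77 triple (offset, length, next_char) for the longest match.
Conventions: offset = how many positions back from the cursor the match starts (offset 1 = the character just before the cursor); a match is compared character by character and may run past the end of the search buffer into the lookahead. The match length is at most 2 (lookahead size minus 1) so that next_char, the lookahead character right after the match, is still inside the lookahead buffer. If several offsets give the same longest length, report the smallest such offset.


Try each offset into the search buffer:
  offset=1 (pos 3, char 'e'): match length 0
  offset=2 (pos 2, char 'a'): match length 2
  offset=3 (pos 1, char 'd'): match length 0
  offset=4 (pos 0, char 'd'): match length 0
Longest match has length 2 at offset 2.
next_char = character at position 4 + 2 = 6 -> 'd'

Best match: offset=2, length=2 (matching 'ae' starting at position 2)
LZ77 triple: (2, 2, 'd')


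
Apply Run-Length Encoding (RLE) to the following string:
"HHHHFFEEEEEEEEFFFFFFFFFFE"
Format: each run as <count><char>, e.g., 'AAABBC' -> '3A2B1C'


Scanning runs left to right:
  i=0: run of 'H' x 4 -> '4H'
  i=4: run of 'F' x 2 -> '2F'
  i=6: run of 'E' x 8 -> '8E'
  i=14: run of 'F' x 10 -> '10F'
  i=24: run of 'E' x 1 -> '1E'

RLE = 4H2F8E10F1E


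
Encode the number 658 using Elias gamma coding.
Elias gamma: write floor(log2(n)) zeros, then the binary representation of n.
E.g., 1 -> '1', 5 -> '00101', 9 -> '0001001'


num_bits = floor(log2(658)) + 1 = 10
leading_zeros = num_bits - 1 = 9
binary(658) = 1010010010

Elias gamma(658) = '000000000' + '1010010010' = 0000000001010010010 (19 bits)


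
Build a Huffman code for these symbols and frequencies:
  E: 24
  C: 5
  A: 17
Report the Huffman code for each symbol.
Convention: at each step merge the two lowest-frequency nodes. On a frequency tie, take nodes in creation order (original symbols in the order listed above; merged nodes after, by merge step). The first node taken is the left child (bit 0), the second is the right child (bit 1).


Huffman tree construction:
Step 1: Merge C(5) + A(17) = 22
Step 2: Merge (C+A)(22) + E(24) = 46
Read each symbol's code off the tree from the root (left child = 0, right child = 1).

Codes:
  E: 1 (length 1)
  C: 00 (length 2)
  A: 01 (length 2)
Average code length: 68/46 = 1.4783 bits/symbol


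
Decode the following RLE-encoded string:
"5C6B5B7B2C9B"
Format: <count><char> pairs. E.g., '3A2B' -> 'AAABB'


Expanding each <count><char> pair:
  5C -> 'CCCCC'
  6B -> 'BBBBBB'
  5B -> 'BBBBB'
  7B -> 'BBBBBBB'
  2C -> 'CC'
  9B -> 'BBBBBBBBB'

Decoded = CCCCCBBBBBBBBBBBBBBBBBBCCBBBBBBBBB


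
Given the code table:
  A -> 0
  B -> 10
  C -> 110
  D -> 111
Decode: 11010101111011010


Decoding:
110 -> C
10 -> B
10 -> B
111 -> D
10 -> B
110 -> C
10 -> B


Result: CBBDBCB


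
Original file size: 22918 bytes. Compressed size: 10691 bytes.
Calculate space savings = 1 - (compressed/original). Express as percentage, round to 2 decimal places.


ratio = compressed/original = 10691/22918 = 0.466489
savings = 1 - ratio = 1 - 0.466489 = 0.533511
as a percentage: 0.533511 * 100 = 53.35%

Space savings = 1 - 10691/22918 = 53.35%


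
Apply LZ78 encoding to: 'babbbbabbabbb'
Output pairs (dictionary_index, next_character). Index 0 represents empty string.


LZ78 encoding steps:
Dictionary: {0: ''}
Step 1: w='' (idx 0), next='b' -> output (0, 'b'), add 'b' as idx 1
Step 2: w='' (idx 0), next='a' -> output (0, 'a'), add 'a' as idx 2
Step 3: w='b' (idx 1), next='b' -> output (1, 'b'), add 'bb' as idx 3
Step 4: w='bb' (idx 3), next='a' -> output (3, 'a'), add 'bba' as idx 4
Step 5: w='bba' (idx 4), next='b' -> output (4, 'b'), add 'bbab' as idx 5
Step 6: w='bb' (idx 3), end of input -> output (3, '')


Encoded: [(0, 'b'), (0, 'a'), (1, 'b'), (3, 'a'), (4, 'b'), (3, '')]


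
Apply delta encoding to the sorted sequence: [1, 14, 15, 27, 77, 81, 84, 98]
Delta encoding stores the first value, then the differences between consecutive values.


First value: 1
Deltas:
  14 - 1 = 13
  15 - 14 = 1
  27 - 15 = 12
  77 - 27 = 50
  81 - 77 = 4
  84 - 81 = 3
  98 - 84 = 14


Delta encoded: [1, 13, 1, 12, 50, 4, 3, 14]


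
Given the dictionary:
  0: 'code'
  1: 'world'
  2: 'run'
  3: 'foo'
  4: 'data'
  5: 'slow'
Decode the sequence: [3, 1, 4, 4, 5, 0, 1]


Look up each index in the dictionary:
  3 -> 'foo'
  1 -> 'world'
  4 -> 'data'
  4 -> 'data'
  5 -> 'slow'
  0 -> 'code'
  1 -> 'world'

Decoded: "foo world data data slow code world"


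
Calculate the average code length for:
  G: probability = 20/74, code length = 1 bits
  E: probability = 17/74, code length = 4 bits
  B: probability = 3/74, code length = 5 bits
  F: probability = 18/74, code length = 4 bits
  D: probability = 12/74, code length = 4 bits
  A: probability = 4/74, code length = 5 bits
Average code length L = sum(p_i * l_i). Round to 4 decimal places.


Weighted contributions p_i * l_i:
  G: (20/74) * 1 = 20/74
  E: (17/74) * 4 = 68/74
  B: (3/74) * 5 = 15/74
  F: (18/74) * 4 = 72/74
  D: (12/74) * 4 = 48/74
  A: (4/74) * 5 = 20/74
Sum = (20 + 68 + 15 + 72 + 48 + 20)/74 = 243/74

L = 243/74 = 3.2838 bits/symbol


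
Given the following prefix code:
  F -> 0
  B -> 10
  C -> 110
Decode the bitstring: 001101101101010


Decoding step by step:
Bits 0 -> F
Bits 0 -> F
Bits 110 -> C
Bits 110 -> C
Bits 110 -> C
Bits 10 -> B
Bits 10 -> B


Decoded message: FFCCCBB


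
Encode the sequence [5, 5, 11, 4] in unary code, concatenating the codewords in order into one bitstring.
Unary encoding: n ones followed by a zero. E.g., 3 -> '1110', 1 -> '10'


Encode each number as n ones followed by a terminating 0:
  5 -> 111110 (6 bits)
  5 -> 111110 (6 bits)
  11 -> 111111111110 (12 bits)
  4 -> 11110 (5 bits)
Total length = 6 + 6 + 12 + 5 = 29 bits.

Unary([5, 5, 11, 4]) = 11111011111011111111111011110 (29 bits)


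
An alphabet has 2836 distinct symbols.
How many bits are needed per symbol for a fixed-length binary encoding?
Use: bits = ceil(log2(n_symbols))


log2(2836) = 11.4696
Bracket: 2^11 = 2048 < 2836 <= 2^12 = 4096
So ceil(log2(2836)) = 12

bits = ceil(log2(2836)) = ceil(11.4696) = 12 bits


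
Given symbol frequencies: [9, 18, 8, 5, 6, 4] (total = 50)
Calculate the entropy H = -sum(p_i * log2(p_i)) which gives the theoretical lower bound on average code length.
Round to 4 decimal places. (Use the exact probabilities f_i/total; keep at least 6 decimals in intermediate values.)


Per-symbol terms -p_i * log2(p_i) with p_i = f_i/50:
  p = 9/50 = 0.180000: log2(p) = -2.473931, -p*log2(p) = 0.445308
  p = 18/50 = 0.360000: log2(p) = -1.473931, -p*log2(p) = 0.530615
  p = 8/50 = 0.160000: log2(p) = -2.643856, -p*log2(p) = 0.423017
  p = 5/50 = 0.100000: log2(p) = -3.321928, -p*log2(p) = 0.332193
  p = 6/50 = 0.120000: log2(p) = -3.058894, -p*log2(p) = 0.367067
  p = 4/50 = 0.080000: log2(p) = -3.643856, -p*log2(p) = 0.291508
H = 0.445308 + 0.530615 + 0.423017 + 0.332193 + 0.367067 + 0.291508 = 2.389708

H = 2.3897 bits/symbol


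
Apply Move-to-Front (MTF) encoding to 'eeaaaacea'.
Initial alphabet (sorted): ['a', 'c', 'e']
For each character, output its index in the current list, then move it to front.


MTF encoding:
'e': index 2 in ['a', 'c', 'e'] -> ['e', 'a', 'c']
'e': index 0 in ['e', 'a', 'c'] -> ['e', 'a', 'c']
'a': index 1 in ['e', 'a', 'c'] -> ['a', 'e', 'c']
'a': index 0 in ['a', 'e', 'c'] -> ['a', 'e', 'c']
'a': index 0 in ['a', 'e', 'c'] -> ['a', 'e', 'c']
'a': index 0 in ['a', 'e', 'c'] -> ['a', 'e', 'c']
'c': index 2 in ['a', 'e', 'c'] -> ['c', 'a', 'e']
'e': index 2 in ['c', 'a', 'e'] -> ['e', 'c', 'a']
'a': index 2 in ['e', 'c', 'a'] -> ['a', 'e', 'c']


Output: [2, 0, 1, 0, 0, 0, 2, 2, 2]


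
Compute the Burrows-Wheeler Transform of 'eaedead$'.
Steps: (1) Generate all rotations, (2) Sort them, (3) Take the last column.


Rotations (sorted):
  0: $eaedead -> last char: d
  1: ad$eaede -> last char: e
  2: aedead$e -> last char: e
  3: d$eaedea -> last char: a
  4: dead$eae -> last char: e
  5: ead$eaed -> last char: d
  6: eaedead$ -> last char: $
  7: edead$ea -> last char: a


BWT = deeaed$a


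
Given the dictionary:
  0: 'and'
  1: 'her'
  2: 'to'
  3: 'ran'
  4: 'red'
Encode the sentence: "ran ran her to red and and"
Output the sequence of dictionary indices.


Look up each word in the dictionary:
  'ran' -> 3
  'ran' -> 3
  'her' -> 1
  'to' -> 2
  'red' -> 4
  'and' -> 0
  'and' -> 0

Encoded: [3, 3, 1, 2, 4, 0, 0]


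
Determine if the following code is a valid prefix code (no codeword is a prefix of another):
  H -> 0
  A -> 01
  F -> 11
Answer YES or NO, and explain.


Checking each pair (does one codeword prefix another?):
  H='0' vs A='01': prefix -- VIOLATION

NO -- this is NOT a valid prefix code. H (0) is a prefix of A (01).


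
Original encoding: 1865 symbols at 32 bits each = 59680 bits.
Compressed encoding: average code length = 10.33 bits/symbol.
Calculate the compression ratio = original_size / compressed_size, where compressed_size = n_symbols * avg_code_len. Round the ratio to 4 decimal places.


original_size = n_symbols * orig_bits = 1865 * 32 = 59680 bits
compressed_size = n_symbols * avg_code_len = 1865 * 10.33 = 19265.45 bits
ratio = original_size / compressed_size = 59680 / 19265.45 = 3.0978

Compression ratio = 3.0978


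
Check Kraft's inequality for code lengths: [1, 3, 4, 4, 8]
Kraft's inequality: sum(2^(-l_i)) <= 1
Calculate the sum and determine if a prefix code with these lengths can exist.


Sum = 2^(-1) + 2^(-3) + 2^(-4) + 2^(-4) + 2^(-8)
    = 0.5 + 0.125 + 0.0625 + 0.0625 + 0.00390625
    = 193/256 = 0.75390625
Since 0.75390625 <= 1, Kraft's inequality IS satisfied.
A prefix code with these lengths CAN exist.

Kraft sum = 0.75390625. Satisfied.


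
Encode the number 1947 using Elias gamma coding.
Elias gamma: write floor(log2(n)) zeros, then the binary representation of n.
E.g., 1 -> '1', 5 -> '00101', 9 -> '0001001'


num_bits = floor(log2(1947)) + 1 = 11
leading_zeros = num_bits - 1 = 10
binary(1947) = 11110011011

Elias gamma(1947) = '0000000000' + '11110011011' = 000000000011110011011 (21 bits)


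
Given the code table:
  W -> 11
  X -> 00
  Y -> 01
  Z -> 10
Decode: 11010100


Decoding:
11 -> W
01 -> Y
01 -> Y
00 -> X


Result: WYYX


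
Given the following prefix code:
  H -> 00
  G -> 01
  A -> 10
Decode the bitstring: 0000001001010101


Decoding step by step:
Bits 00 -> H
Bits 00 -> H
Bits 00 -> H
Bits 10 -> A
Bits 01 -> G
Bits 01 -> G
Bits 01 -> G
Bits 01 -> G


Decoded message: HHHAGGGG


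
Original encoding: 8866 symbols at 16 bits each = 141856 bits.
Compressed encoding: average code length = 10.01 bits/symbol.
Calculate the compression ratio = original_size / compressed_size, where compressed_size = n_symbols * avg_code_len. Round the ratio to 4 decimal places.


original_size = n_symbols * orig_bits = 8866 * 16 = 141856 bits
compressed_size = n_symbols * avg_code_len = 8866 * 10.01 = 88748.66 bits
ratio = original_size / compressed_size = 141856 / 88748.66 = 1.5984

Compression ratio = 1.5984


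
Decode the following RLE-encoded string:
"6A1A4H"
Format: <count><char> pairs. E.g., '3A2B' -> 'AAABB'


Expanding each <count><char> pair:
  6A -> 'AAAAAA'
  1A -> 'A'
  4H -> 'HHHH'

Decoded = AAAAAAAHHHH


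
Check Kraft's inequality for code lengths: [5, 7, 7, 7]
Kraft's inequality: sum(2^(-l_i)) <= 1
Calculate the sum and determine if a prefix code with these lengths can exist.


Sum = 2^(-5) + 2^(-7) + 2^(-7) + 2^(-7)
    = 0.03125 + 0.0078125 + 0.0078125 + 0.0078125
    = 7/128 = 0.0546875
Since 0.0546875 <= 1, Kraft's inequality IS satisfied.
A prefix code with these lengths CAN exist.

Kraft sum = 0.0546875. Satisfied.
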